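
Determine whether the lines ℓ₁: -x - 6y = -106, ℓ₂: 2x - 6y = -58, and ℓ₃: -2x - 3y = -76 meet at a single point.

No

Lines aᵢx + bᵢy = cᵢ with pairwise distinct directions are concurrent exactly when det[aᵢ bᵢ cᵢ] = 0.
Here the determinant is 18.
Nonzero, so no common point exists.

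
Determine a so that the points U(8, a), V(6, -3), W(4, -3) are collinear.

-3

The three points are collinear iff det[UV; UW] = 0.
This determinant is linear in a: (-2)a + (-6) = 0, so a = -3.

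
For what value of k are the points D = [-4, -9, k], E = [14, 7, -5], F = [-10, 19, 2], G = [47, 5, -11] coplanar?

Coplanarity ⇔ det[DE; DF; DG] = 0.
Expanding, this is linear in k: (348)k + (2088) = 0.
So k = -6.

-6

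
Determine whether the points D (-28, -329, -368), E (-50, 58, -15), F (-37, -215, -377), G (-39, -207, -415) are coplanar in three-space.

No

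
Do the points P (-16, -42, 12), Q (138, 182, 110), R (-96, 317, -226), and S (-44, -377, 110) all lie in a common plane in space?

Yes

The four points are coplanar iff the 3×3 determinant with rows PQ, PR, PS is zero.
Rows: (154, 224, 98), (-80, 359, -238), (-28, -335, 98).
Expanding along the first row: (154)(-44548) − (224)(-14504) + (98)(36852) = 0.
Zero determinant ⇒ coplanar.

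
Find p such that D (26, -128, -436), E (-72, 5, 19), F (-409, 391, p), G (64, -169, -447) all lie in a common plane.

467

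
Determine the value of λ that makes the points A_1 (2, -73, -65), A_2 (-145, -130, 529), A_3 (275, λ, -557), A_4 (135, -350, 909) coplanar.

-100

Normal to plane A_1A_2A_4: n = (109020, 222180, 48300); plane equation n·P = -19140600.
Requiring n·A_3 = -19140600: (222180)λ + (3077400) = -19140600.
So λ = -100.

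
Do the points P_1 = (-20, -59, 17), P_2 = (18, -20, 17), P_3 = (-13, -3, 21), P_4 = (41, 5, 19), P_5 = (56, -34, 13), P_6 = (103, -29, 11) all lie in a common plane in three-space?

The plane through P_1, P_2, P_3 has normal n = P_1P_2 × P_1P_3 = (156, -152, 1855) and equation n·P = 37383.
Checking the remaining points: n·P_4 = 40881, n·P_5 = 38019, n·P_6 = 40881.
Since n·P_4 = 40881 ≠ 37383, P_4 is off the plane and the points are not all coplanar.

No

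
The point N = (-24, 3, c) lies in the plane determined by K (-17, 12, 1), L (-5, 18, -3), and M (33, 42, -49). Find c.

The plane through K, L, M has equation −180x + 400y + 60z = 7920.
Substituting N: (60)c + (5520) = 7920, so c = 40.

40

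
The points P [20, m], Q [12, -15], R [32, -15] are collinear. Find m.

Collinearity: (P − Q) must be parallel to (R − Q) = (20, 0).
Cross-multiplying the components: (m − (-15))·(20) = (8)·(0).
Solving gives m = -15.

-15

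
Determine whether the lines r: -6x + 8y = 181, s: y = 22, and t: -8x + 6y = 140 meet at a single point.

The three lines meet at one point iff the augmented coefficient matrix [aᵢ bᵢ cᵢ] has rank < 3, i.e. its determinant vanishes.
Here the determinant is -8.
Nonzero, so no common point exists.

No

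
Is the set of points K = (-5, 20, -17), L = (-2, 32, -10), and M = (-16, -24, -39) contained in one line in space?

No

KL = (3, 12, 7), KM = (-11, -44, -22).
Comparing components 2 and 3: (12)(-22) − (7)(-44) = 44 ≠ 0, so KL and KM are not parallel and the points are not collinear.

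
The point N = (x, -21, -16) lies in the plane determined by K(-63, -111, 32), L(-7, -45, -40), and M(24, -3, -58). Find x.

A normal to the plane is n = KL × KM = (1836, -1224, 306).
N lies in the plane iff n · KN = 0.
This gives (1836)x + (-9180) = 0, so x = 5.

5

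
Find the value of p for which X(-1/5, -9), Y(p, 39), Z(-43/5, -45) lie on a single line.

11

The three points are collinear iff det[XY; XZ] = 0.
This determinant is linear in p: (-36)p + (396) = 0, so p = 11.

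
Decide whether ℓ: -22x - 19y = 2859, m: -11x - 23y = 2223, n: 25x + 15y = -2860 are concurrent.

Lines aᵢx + bᵢy = cᵢ with pairwise distinct directions are concurrent exactly when det[aᵢ bᵢ cᵢ] = 0.
Here the determinant is 435.
Nonzero, so no common point exists.

No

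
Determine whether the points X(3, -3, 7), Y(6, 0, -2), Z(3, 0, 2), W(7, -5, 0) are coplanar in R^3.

With X as base: XY = (3, 3, -9), XZ = (0, 3, -5), XW = (4, -2, -7).
XZ × XW = (-31, -20, -12).
XY · (XZ × XW) = -45.
Since -45 ≠ 0, the four points are not coplanar.

No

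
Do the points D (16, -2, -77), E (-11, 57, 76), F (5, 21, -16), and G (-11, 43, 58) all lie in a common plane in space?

Yes

With D as base: DE = (-27, 59, 153), DF = (-11, 23, 61), DG = (-27, 45, 135).
DF × DG = (360, -162, 126).
DE · (DF × DG) = 0.
The scalar triple product vanishes, so the four points are coplanar.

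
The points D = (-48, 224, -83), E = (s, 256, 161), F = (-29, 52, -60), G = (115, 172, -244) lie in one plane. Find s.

-284

Coplanarity ⇔ det[DE; DF; DG] = 0.
Expanding, this is linear in s: (28888)s + (8204192) = 0.
So s = -284.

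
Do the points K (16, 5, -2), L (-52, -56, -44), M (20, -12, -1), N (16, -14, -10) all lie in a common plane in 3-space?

No

A normal to the plane through K, L, M is n = KL × KM = (-775, -100, 1400).
The plane has equation n·P = -15700. For N: n·N = -25000.
-25000 ≠ -15700, so N is off the plane.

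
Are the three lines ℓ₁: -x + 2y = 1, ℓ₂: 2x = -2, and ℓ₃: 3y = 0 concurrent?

Yes

The three lines meet at one point iff the augmented coefficient matrix [aᵢ bᵢ cᵢ] has rank < 3, i.e. its determinant vanishes.
Here the determinant is 0.
It vanishes, so the lines are concurrent at (-1, 0).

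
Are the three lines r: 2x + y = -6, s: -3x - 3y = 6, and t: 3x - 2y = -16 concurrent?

Yes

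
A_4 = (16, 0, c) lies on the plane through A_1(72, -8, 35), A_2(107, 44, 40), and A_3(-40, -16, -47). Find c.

-11

Coplanarity requires A_1A_2 · (A_1A_3 × A_1A_4) = 0.
A_1A_2 = (35, 52, 5), A_1A_3 = (-112, -8, -82); the triple product is linear in c with coefficient 5544 and constant term 60984.
Setting it to zero: c = -11.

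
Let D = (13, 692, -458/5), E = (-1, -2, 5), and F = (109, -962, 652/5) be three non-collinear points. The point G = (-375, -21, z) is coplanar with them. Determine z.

A normal to the plane is n = DE × DF = (28542/5, 61908/5, 89780).
G lies in the plane iff n · DG = 0.
This gives (89780)z + (-2819092) = 0, so z = 157/5.

157/5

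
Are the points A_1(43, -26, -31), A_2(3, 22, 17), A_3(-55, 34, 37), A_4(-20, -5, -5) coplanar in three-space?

The four points are coplanar iff the 3×3 determinant with rows A_1A_2, A_1A_3, A_1A_4 is zero.
Rows: (-40, 48, 48), (-98, 60, 68), (-63, 21, 26).
Expanding along the first row: (-40)(132) − (48)(1736) + (48)(1722) = -5952.
Nonzero ⇒ not coplanar.

No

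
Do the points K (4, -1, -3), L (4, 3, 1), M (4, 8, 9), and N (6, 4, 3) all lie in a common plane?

With K as base: KL = (0, 4, 4), KM = (0, 9, 12), KN = (2, 5, 6).
KM × KN = (-6, 24, -18).
KL · (KM × KN) = 24.
Since 24 ≠ 0, the four points are not coplanar.

No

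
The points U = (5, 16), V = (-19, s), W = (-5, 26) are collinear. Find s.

40

The three points are collinear iff det[UV; UW] = 0.
This determinant is linear in s: (10)s + (-400) = 0, so s = 40.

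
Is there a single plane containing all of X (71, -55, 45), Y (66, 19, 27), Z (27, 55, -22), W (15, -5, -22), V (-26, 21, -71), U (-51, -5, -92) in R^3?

The plane through X, Y, Z has normal n = XY × XZ = (-2978, 457, 2706) and equation n·P = -114803.
Checking the remaining points: n·W = -106487, n·V = -105101, n·U = -99359.
Since n·W = -106487 ≠ -114803, W is off the plane and the points are not all coplanar.

No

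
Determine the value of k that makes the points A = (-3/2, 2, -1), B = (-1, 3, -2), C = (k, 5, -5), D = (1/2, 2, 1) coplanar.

The points are coplanar iff AB · (AC × AD) = 0.
Expanding, this is linear in k: (-2)k + (-2) = 0.
So k = -1.

-1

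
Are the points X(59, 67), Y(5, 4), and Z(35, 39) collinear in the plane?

XY = (-54, -63), XZ = (-24, -28).
Twice the signed area of △XYZ is (-54)(-28) − (-63)(-24) = 0.
The triangle is degenerate (zero area), so the points are collinear.

Yes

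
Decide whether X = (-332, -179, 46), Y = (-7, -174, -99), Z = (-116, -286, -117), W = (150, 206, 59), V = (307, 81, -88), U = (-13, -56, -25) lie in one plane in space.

The plane through X, Y, Z has normal n = XY × XZ = (-16330, 21655, -35855) and equation n·P = -104015.
Checking the remaining points: n·W = -104015, n·V = -104015, n·U = -104015.
All equal -104015, so all 6 points lie in one plane.

Yes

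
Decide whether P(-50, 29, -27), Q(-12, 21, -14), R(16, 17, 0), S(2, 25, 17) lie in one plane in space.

No

The four points are coplanar iff the 3×3 determinant with rows PQ, PR, PS is zero.
Rows: (38, -8, 13), (66, -12, 27), (52, -4, 44).
Expanding along the first row: (38)(-420) − (-8)(1500) + (13)(360) = 720.
Nonzero ⇒ not coplanar.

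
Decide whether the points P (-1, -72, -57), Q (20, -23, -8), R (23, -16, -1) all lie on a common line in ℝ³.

Yes

PQ = (21, 49, 49), PR = (24, 56, 56).
PQ × PR = (0, 0, 0).
The cross product vanishes, so the three points are collinear.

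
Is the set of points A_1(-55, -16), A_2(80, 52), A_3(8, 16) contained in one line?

A_1A_2 = (135, 68), A_1A_3 = (63, 32).
det[A_1A_2; A_1A_3] = (135)(32) − (68)(63) = 36.
The determinant is nonzero, so they are not collinear.

No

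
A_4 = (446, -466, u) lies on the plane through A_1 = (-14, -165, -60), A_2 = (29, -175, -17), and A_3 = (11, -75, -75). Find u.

A normal to the plane is n = A_1A_2 × A_1A_3 = (-3720, 1720, 4120).
A_4 lies in the plane iff n · A_1A_4 = 0.
This gives (4120)u + (-1981720) = 0, so u = 481.

481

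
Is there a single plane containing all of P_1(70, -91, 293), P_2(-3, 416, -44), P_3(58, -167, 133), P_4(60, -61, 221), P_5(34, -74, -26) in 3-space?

No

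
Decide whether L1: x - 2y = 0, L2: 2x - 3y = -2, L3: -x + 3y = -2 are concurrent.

Yes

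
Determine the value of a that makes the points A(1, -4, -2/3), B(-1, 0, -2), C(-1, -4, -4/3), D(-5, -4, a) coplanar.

The points are coplanar iff AB · (AC × AD) = 0.
Expanding, this is linear in a: (8)a + (64/3) = 0.
So a = -8/3.

-8/3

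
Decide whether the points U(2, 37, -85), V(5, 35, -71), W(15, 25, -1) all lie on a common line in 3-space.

No

UV = (3, -2, 14), UW = (13, -12, 84).
UV × UW = (0, -70, -10).
The cross product is nonzero, so the points do not lie on one line.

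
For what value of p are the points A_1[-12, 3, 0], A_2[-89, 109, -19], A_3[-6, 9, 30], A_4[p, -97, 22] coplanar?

62

The points are coplanar iff A_1A_2 · (A_1A_3 × A_1A_4) = 0.
Expanding, this is linear in p: (3294)p + (-204228) = 0.
So p = 62.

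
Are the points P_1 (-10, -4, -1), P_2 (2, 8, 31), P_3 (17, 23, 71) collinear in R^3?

P_1P_2 = (12, 12, 32), P_1P_3 = (27, 27, 72).
Each component of P_1P_3 is 9/4 times the corresponding component of P_1P_2, so P_1P_3 = 9/4·P_1P_2 and the points are collinear.

Yes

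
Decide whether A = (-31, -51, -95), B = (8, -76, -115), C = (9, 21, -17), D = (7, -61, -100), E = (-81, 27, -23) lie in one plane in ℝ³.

Yes

The plane through A, B, C has normal n = AB × AC = (-510, -3842, 3808) and equation n·P = -150008.
Checking the remaining points: n·D = -150008, n·E = -150008.
All equal -150008, so all 5 points lie in one plane.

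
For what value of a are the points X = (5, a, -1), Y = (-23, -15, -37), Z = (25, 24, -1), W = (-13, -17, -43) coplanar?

Coplanarity ⇔ det[XY; XZ; XW] = 0.
Expanding, this is linear in a: (-648)a + (12312) = 0.
So a = 19.

19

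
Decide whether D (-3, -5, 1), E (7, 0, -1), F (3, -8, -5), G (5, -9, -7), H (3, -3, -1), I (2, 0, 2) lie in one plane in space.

The plane through D, E, F has normal n = DE × DF = (-36, 48, -60) and equation n·P = -192.
Checking the remaining points: n·G = -192, n·H = -192, n·I = -192.
All equal -192, so all 6 points lie in one plane.

Yes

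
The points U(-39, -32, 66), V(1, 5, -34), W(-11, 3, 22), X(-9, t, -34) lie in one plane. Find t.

-13

Coplanarity ⇔ det[UV; UW; UX] = 0.
Expanding, this is linear in t: (-1040)t + (-13520) = 0.
So t = -13.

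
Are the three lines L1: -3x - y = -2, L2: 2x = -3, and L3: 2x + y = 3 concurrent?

No

Lines aᵢx + bᵢy = cᵢ with pairwise distinct directions are concurrent exactly when det[aᵢ bᵢ cᵢ] = 0.
Here the determinant is -1.
Nonzero, so no common point exists.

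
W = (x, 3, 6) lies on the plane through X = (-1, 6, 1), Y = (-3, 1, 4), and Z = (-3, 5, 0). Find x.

1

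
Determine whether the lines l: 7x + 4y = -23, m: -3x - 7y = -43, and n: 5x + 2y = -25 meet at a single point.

Yes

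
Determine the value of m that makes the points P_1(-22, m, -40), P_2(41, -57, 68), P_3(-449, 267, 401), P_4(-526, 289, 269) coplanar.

Coplanarity ⇔ det[P_1P_2; P_1P_3; P_1P_4] = 0.
Expanding, this is linear in m: (90321)m + (3522519) = 0.
So m = -39.

-39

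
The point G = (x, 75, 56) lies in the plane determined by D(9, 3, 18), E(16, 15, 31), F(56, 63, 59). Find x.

71

The plane through D, E, F has equation −288x + 324y − 144z = -4212.
Substituting G: (-288)x + (16236) = -4212, so x = 71.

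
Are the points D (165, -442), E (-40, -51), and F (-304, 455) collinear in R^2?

No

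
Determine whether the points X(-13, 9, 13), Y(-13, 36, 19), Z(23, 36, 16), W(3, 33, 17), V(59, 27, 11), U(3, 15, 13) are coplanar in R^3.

Yes

The plane through X, Y, Z has normal n = XY × XZ = (-81, 216, -972) and equation n·P = -9639.
Checking the remaining points: n·W = -9639, n·V = -9639, n·U = -9639.
All equal -9639, so all 6 points lie in one plane.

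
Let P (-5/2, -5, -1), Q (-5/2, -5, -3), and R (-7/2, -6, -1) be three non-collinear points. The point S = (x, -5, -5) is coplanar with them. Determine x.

-5/2

The plane through P, Q, R has equation −2x + 2y = -5.
Substituting S: (-2)x + (-10) = -5, so x = -5/2.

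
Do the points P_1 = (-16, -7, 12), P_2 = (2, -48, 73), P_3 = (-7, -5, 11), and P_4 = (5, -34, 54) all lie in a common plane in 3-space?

Yes

With P_1 as base: P_1P_2 = (18, -41, 61), P_1P_3 = (9, 2, -1), P_1P_4 = (21, -27, 42).
P_1P_3 × P_1P_4 = (57, -399, -285).
P_1P_2 · (P_1P_3 × P_1P_4) = 0.
The scalar triple product vanishes, so the four points are coplanar.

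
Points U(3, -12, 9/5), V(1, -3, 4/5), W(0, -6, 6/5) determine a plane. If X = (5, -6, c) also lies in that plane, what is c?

1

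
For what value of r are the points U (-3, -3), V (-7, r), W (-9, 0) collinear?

Collinearity: (V − U) must be parallel to (W − U) = (-6, 3).
Cross-multiplying the components: (r − (-3))·(-6) = (-4)·(3).
Solving gives r = -1.

-1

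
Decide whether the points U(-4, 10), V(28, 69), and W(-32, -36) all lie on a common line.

UV = (32, 59), UW = (-28, -46).
Twice the signed area of △UVW is (32)(-46) − (59)(-28) = 180.
The area is nonzero, so the three points are not collinear.

No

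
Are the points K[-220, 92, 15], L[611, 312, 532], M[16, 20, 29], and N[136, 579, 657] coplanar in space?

No

With K as base: KL = (831, 220, 517), KM = (236, -72, 14), KN = (356, 487, 642).
KM × KN = (-53042, -146528, 140564).
KL · (KM × KN) = -3642474.
Since -3642474 ≠ 0, the four points are not coplanar.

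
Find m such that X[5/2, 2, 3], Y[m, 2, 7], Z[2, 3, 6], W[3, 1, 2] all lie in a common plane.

5/2

The points are coplanar iff XY · (XZ × XW) = 0.
Expanding, this is linear in m: (2)m + (-5) = 0.
So m = 5/2.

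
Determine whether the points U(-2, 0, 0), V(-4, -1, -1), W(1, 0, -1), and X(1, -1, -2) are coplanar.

A normal to the plane through U, V, W is n = UV × UW = (1, -5, 3).
The plane has equation n·P = -2. For X: n·X = 0.
0 ≠ -2, so X is off the plane.

No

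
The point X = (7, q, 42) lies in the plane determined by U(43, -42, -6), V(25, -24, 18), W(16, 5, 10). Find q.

-6

A normal to the plane is n = UV × UW = (-840, -360, -360).
X lies in the plane iff n · UX = 0.
This gives (-360)q + (-2160) = 0, so q = -6.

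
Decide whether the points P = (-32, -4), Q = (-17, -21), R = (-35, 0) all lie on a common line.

PQ = (15, -17), PR = (-3, 4).
If collinear, PR would be a scalar multiple of PQ. But (15)·(4) ≠ (-17)·(-3) (difference 9), so they are not parallel; the points are not collinear.

No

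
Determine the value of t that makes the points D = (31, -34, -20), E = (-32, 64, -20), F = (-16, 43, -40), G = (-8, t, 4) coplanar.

22

Normal to plane DEF: n = (-1960, -1260, -245); plane equation n·P = -13020.
Requiring n·G = -13020: (-1260)t + (14700) = -13020.
So t = 22.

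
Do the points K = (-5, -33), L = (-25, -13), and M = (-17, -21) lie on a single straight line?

Yes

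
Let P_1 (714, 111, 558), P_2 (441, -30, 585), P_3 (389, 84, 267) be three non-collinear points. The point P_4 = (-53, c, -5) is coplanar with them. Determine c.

-20/3

The plane through P_1, P_2, P_3 has equation 41760x − 88218y − 38454z = -1432890.
Substituting P_4: (-88218)c + (-2021010) = -1432890, so c = -20/3.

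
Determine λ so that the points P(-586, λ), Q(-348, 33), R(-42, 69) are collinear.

The three points are collinear iff det[PQ; PR] = 0.
This determinant is linear in λ: (306)λ + (-1530) = 0, so λ = 5.

5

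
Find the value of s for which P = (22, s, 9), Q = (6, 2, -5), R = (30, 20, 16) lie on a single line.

Collinearity requires PQ × PR = 0; each component is linear in s.
The x-component gives (-21)s + (294) = 0, so s = 14.
The remaining components then also vanish.

14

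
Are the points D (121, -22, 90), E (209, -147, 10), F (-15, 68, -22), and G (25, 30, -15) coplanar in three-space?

No

With D as base: DE = (88, -125, -80), DF = (-136, 90, -112), DG = (-96, 52, -105).
DF × DG = (-3626, -3528, 1568).
DE · (DF × DG) = -3528.
Since -3528 ≠ 0, the four points are not coplanar.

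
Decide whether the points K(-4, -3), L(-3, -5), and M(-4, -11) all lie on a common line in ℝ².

No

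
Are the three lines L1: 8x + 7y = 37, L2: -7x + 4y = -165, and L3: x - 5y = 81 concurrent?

No

The three lines meet at one point iff the augmented coefficient matrix [aᵢ bᵢ cᵢ] has rank < 3, i.e. its determinant vanishes.
Here the determinant is -47.
Nonzero, so no common point exists.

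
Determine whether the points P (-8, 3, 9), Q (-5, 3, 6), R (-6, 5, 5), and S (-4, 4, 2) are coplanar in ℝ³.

No

A normal to the plane through P, Q, R is n = PQ × PR = (6, 6, 6).
The plane has equation n·X = 24. For S: n·S = 12.
12 ≠ 24, so S is off the plane.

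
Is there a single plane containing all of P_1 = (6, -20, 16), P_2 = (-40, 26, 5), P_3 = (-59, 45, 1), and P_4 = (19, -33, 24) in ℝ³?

Yes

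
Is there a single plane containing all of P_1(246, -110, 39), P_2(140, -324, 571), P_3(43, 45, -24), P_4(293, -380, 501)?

No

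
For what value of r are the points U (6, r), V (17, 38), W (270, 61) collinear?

37

The three points are collinear iff det[UV; UW] = 0.
This determinant is linear in r: (253)r + (-9361) = 0, so r = 37.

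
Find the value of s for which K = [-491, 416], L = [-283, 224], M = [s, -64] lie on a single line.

29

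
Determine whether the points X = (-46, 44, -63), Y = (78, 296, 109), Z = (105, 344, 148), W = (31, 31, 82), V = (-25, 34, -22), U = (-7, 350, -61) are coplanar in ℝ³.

The plane through X, Y, Z has normal n = XY × XZ = (1572, -192, -852) and equation n·P = -27084.
Checking the remaining points: n·W = -27084, n·V = -27084, n·U = -26232.
Since n·U = -26232 ≠ -27084, U is off the plane and the points are not all coplanar.

No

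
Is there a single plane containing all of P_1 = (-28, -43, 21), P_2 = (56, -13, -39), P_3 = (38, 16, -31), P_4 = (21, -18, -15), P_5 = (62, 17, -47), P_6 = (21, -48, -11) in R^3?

The plane through P_1, P_2, P_3 has normal n = P_1P_2 × P_1P_3 = (1980, 408, 2976) and equation n·P = -10488.
Checking the remaining points: n·P_4 = -10404, n·P_5 = -10176, n·P_6 = -10740.
Since n·P_4 = -10404 ≠ -10488, P_4 is off the plane and the points are not all coplanar.

No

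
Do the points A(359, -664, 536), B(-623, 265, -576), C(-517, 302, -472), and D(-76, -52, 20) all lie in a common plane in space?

The four points are coplanar iff the 3×3 determinant with rows AB, AC, AD is zero.
Rows: (-982, 929, -1112), (-876, 966, -1008), (-435, 612, -516).
Expanding along the first row: (-982)(118440) − (929)(13536) + (-1112)(-115902) = 0.
Zero determinant ⇒ coplanar.

Yes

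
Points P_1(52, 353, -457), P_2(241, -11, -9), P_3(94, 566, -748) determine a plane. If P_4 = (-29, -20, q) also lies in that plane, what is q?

54

A normal to the plane is n = P_1P_2 × P_1P_3 = (10500, 73815, 55545).
P_4 lies in the plane iff n · P_1P_4 = 0.
This gives (55545)q + (-2999430) = 0, so q = 54.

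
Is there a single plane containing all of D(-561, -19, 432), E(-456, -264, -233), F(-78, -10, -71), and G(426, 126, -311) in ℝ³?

Yes

With D as base: DE = (105, -245, -665), DF = (483, 9, -503), DG = (987, 145, -743).
DF × DG = (66248, -137592, 61152).
DE · (DF × DG) = 0.
The scalar triple product vanishes, so the four points are coplanar.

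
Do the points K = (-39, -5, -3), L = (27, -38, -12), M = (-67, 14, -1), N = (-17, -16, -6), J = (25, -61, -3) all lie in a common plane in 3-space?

Yes

The plane through K, L, M has normal n = KL × KM = (105, 120, 330) and equation n·P = -5685.
Checking the remaining points: n·N = -5685, n·J = -5685.
All equal -5685, so all 5 points lie in one plane.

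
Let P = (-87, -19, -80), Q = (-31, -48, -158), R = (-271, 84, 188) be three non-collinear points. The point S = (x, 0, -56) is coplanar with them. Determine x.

Coplanarity requires PQ · (PR × PS) = 0.
PQ = (56, -29, -78), PR = (-184, 103, 268); the triple product is linear in x with coefficient 262 and constant term 20698.
Setting it to zero: x = -79.

-79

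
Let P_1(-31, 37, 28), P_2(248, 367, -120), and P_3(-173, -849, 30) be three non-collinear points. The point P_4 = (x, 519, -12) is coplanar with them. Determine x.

106

Coplanarity requires P_1P_2 · (P_1P_3 × P_1P_4) = 0.
P_1P_2 = (279, 330, -148), P_1P_3 = (-142, -886, 2); the triple product is linear in x with coefficient -130468 and constant term 13829608.
Setting it to zero: x = 106.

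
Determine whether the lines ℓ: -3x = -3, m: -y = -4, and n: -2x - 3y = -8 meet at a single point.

No

Lines aᵢx + bᵢy = cᵢ with pairwise distinct directions are concurrent exactly when det[aᵢ bᵢ cᵢ] = 0.
Here the determinant is 18.
Nonzero, so no common point exists.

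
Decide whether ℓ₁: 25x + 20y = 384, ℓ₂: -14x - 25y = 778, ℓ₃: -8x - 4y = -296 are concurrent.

No

Intersecting ℓ₁ and ℓ₂: solving the 2×2 system gives (x, y) = (5032/69, -24826/345).
Substitute into ℓ₃: (-8)(5032/69) + (-4)(-24826/345) = -33992/115.
But ℓ₃ requires -296 ≠ -33992/115, so the three lines have no common point.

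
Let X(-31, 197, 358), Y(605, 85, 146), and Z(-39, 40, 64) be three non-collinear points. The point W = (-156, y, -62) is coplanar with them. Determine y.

-55/2

A normal to the plane is n = XY × XZ = (-356, 188680, -100748).
W lies in the plane iff n · XW = 0.
This gives (188680)y + (5188700) = 0, so y = -55/2.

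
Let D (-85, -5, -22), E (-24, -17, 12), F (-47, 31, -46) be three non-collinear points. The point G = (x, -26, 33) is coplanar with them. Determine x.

9

The plane through D, E, F has equation −936x + 2756y + 2652z = 7436.
Substituting G: (-936)x + (15860) = 7436, so x = 9.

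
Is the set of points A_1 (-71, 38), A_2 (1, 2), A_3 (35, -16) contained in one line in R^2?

No

A_1A_2 = (72, -36), A_1A_3 = (106, -54).
If collinear, A_1A_3 would be a scalar multiple of A_1A_2. But (72)·(-54) ≠ (-36)·(106) (difference -72), so they are not parallel; the points are not collinear.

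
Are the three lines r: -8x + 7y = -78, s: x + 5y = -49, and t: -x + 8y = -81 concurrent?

Yes

Intersecting r and s: solving the 2×2 system gives (x, y) = (1, -10).
Substitute into t: (-1)(1) + (8)(-10) = -81.
This equals -81, so (1, -10) lies on all three lines and they are concurrent.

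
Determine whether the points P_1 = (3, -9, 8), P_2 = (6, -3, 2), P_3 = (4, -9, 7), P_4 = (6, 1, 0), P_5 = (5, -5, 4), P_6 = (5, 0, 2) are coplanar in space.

The plane through P_1, P_2, P_3 has normal n = P_1P_2 × P_1P_3 = (-6, -3, -6) and equation n·P = -39.
Checking the remaining points: n·P_4 = -39, n·P_5 = -39, n·P_6 = -42.
Since n·P_6 = -42 ≠ -39, P_6 is off the plane and the points are not all coplanar.

No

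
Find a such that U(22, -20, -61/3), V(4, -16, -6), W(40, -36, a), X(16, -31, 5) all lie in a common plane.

Normal to plane UVX: n = (259, 370, 222); plane equation n·P = -6216.
Requiring n·W = -6216: (222)a + (-2960) = -6216.
So a = -44/3.

-44/3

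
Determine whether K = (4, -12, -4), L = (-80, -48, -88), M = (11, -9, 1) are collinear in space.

No

KL = (-84, -36, -84), KM = (7, 3, 5).
KL × KM = (72, -168, 0).
The cross product is nonzero, so the points do not lie on one line.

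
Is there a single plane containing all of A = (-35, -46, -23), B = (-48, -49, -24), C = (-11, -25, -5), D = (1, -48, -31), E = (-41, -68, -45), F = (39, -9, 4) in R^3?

The plane through A, B, C has normal n = AB × AC = (-33, 210, -201) and equation n·P = -3882.
Checking the remaining points: n·D = -3882, n·E = -3882, n·F = -3981.
Since n·F = -3981 ≠ -3882, F is off the plane and the points are not all coplanar.

No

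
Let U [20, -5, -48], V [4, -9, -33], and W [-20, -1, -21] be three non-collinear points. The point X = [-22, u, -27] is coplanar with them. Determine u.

A normal to the plane is n = UV × UW = (-168, -168, -224).
X lies in the plane iff n · UX = 0.
This gives (-168)u + (1512) = 0, so u = 9.

9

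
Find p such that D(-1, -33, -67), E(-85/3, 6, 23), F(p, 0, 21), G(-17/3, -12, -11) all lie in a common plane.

-25/3

The points are coplanar iff DE · (DF × DG) = 0.
Expanding, this is linear in p: (-294)p + (-2450) = 0.
So p = -25/3.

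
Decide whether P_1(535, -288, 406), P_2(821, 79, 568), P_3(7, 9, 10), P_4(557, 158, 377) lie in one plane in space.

No

With P_1 as base: P_1P_2 = (286, 367, 162), P_1P_3 = (-528, 297, -396), P_1P_4 = (22, 446, -29).
P_1P_3 × P_1P_4 = (168003, -24024, -242022).
P_1P_2 · (P_1P_3 × P_1P_4) = 24486.
Since 24486 ≠ 0, the four points are not coplanar.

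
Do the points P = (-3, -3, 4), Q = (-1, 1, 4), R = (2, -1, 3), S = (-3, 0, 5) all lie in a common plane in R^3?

The four points are coplanar iff the 3×3 determinant with rows PQ, PR, PS is zero.
Rows: (2, 4, 0), (5, 2, -1), (0, 3, 1).
Expanding along the first row: (2)(5) − (4)(5) + (0)(15) = -10.
Nonzero ⇒ not coplanar.

No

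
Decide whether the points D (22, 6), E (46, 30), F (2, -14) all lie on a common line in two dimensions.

DE = (24, 24), DF = (-20, -20).
Twice the signed area of △DEF is (24)(-20) − (24)(-20) = 0.
The triangle is degenerate (zero area), so the points are collinear.

Yes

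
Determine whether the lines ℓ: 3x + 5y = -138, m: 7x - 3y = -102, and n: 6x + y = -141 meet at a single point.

Lines aᵢx + bᵢy = cᵢ with pairwise distinct directions are concurrent exactly when det[aᵢ bᵢ cᵢ] = 0.
Here the determinant is 0.
It vanishes, so the lines are concurrent at (-21, -15).

Yes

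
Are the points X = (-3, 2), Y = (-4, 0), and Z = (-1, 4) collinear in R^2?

No

XY = (-1, -2), XZ = (2, 2).
If collinear, XZ would be a scalar multiple of XY. But (-1)·(2) ≠ (-2)·(2) (difference 2), so they are not parallel; the points are not collinear.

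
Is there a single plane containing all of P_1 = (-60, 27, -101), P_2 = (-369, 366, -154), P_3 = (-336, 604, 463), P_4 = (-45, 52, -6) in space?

Yes

A normal to the plane through P_1, P_2, P_3 is n = P_1P_2 × P_1P_3 = (221777, 188904, -84729).
The plane has equation n·P = 351417. For P_4: n·P_4 = 351417.
Equal, so P_4 lies in the plane and all four are coplanar.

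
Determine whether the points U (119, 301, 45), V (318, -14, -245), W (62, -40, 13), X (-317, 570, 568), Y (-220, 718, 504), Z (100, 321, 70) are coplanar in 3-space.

The plane through U, V, W has normal n = UV × UW = (-88810, 22898, -85814) and equation n·P = -7537722.
Checking the remaining points: n·X = -7537722, n·Y = -7271292, n·Z = -7537722.
Since n·Y = -7271292 ≠ -7537722, Y is off the plane and the points are not all coplanar.

No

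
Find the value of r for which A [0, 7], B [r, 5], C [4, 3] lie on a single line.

The three points are collinear iff det[AB; AC] = 0.
This determinant is linear in r: (-4)r + (8) = 0, so r = 2.

2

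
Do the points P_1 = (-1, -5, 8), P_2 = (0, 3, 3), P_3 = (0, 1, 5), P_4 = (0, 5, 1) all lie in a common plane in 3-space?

Yes

The four points are coplanar iff the 3×3 determinant with rows P_1P_2, P_1P_3, P_1P_4 is zero.
Rows: (1, 8, -5), (1, 6, -3), (1, 10, -7).
Expanding along the first row: (1)(-12) − (8)(-4) + (-5)(4) = 0.
Zero determinant ⇒ coplanar.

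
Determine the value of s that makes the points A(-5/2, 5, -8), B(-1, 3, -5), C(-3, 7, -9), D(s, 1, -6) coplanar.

-3/2

Normal to plane ABC: n = (-4, 0, 2); plane equation n·P = -6.
Requiring n·D = -6: (-4)s + (-12) = -6.
So s = -3/2.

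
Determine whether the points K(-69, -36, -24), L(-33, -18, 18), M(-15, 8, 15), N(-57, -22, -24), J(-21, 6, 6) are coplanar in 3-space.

No

The plane through K, L, M has normal n = KL × KM = (-1146, 864, 612) and equation n·P = 33282.
Checking the remaining points: n·N = 31626, n·J = 32922.
Since n·N = 31626 ≠ 33282, N is off the plane and the points are not all coplanar.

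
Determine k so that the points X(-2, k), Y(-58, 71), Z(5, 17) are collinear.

The three points are collinear iff det[XY; XZ] = 0.
This determinant is linear in k: (63)k + (-1449) = 0, so k = 23.

23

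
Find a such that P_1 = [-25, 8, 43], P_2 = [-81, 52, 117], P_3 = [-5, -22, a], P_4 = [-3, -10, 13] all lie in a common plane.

Coplanarity ⇔ det[P_1P_2; P_1P_3; P_1P_4] = 0.
Expanding, this is linear in a: (-40)a + (-80) = 0.
So a = -2.

-2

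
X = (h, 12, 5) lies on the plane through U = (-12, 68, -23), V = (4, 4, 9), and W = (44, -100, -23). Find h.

2

A normal to the plane is n = UV × UW = (5376, 1792, 896).
X lies in the plane iff n · UX = 0.
This gives (5376)h + (-10752) = 0, so h = 2.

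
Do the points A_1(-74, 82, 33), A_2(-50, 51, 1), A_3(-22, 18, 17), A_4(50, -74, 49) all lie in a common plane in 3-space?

No

A normal to the plane through A_1, A_2, A_3 is n = A_1A_2 × A_1A_3 = (-1552, -1280, 76).
The plane has equation n·P = 12396. For A_4: n·A_4 = 20844.
20844 ≠ 12396, so A_4 is off the plane.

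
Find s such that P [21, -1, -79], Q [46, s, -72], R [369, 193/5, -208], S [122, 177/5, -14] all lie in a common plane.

Coplanarity ⇔ det[PQ; PR; PS] = 0.
Expanding, this is linear in s: (-35649)s + (1033821/5) = 0.
So s = 29/5.

29/5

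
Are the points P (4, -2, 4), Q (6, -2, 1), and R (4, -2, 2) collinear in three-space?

No

PQ = (2, 0, -3), PR = (0, 0, -2).
PQ × PR = (0, 4, 0).
The cross product is nonzero, so the points do not lie on one line.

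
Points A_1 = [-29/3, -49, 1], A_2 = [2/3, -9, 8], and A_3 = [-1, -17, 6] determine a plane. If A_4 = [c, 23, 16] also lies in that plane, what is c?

The plane through A_1, A_2, A_3 has equation −24x + 9y − 16z = -225.
Substituting A_4: (-24)c + (-49) = -225, so c = 22/3.

22/3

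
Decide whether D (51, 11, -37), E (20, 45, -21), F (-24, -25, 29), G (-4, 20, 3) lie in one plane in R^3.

With D as base: DE = (-31, 34, 16), DF = (-75, -36, 66), DG = (-55, 9, 40).
DF × DG = (-2034, -630, -2655).
DE · (DF × DG) = -846.
Since -846 ≠ 0, the four points are not coplanar.

No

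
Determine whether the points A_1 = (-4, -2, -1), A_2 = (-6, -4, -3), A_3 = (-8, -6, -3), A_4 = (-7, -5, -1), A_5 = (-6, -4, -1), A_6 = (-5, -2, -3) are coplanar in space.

The plane through A_1, A_2, A_3 has normal n = A_1A_2 × A_1A_3 = (-4, 4, 0) and equation n·P = 8.
Checking the remaining points: n·A_4 = 8, n·A_5 = 8, n·A_6 = 12.
Since n·A_6 = 12 ≠ 8, A_6 is off the plane and the points are not all coplanar.

No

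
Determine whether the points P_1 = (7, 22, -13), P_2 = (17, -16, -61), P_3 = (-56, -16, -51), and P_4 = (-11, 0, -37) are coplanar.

No

A normal to the plane through P_1, P_2, P_3 is n = P_1P_2 × P_1P_3 = (-380, 3404, -2774).
The plane has equation n·P = 108290. For P_4: n·P_4 = 106818.
106818 ≠ 108290, so P_4 is off the plane.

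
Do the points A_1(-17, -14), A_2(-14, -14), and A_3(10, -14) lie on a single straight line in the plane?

Yes

A_1A_2 = (3, 0), A_1A_3 = (27, 0).
Twice the signed area of △A_1A_2A_3 is (3)(0) − (0)(27) = 0.
The triangle is degenerate (zero area), so the points are collinear.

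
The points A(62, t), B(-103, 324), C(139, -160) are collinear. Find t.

-6

Collinearity: (A − B) must be parallel to (C − B) = (242, -484).
Cross-multiplying the components: (t − 324)·(242) = (165)·(-484).
Solving gives t = -6.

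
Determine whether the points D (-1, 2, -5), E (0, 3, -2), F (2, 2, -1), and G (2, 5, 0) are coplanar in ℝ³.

No

The four points are coplanar iff the 3×3 determinant with rows DE, DF, DG is zero.
Rows: (1, 1, 3), (3, 0, 4), (3, 3, 5).
Expanding along the first row: (1)(-12) − (1)(3) + (3)(9) = 12.
Nonzero ⇒ not coplanar.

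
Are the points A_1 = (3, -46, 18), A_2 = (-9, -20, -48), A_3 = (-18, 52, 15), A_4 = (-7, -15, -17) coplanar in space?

With A_1 as base: A_1A_2 = (-12, 26, -66), A_1A_3 = (-21, 98, -3), A_1A_4 = (-10, 31, -35).
A_1A_3 × A_1A_4 = (-3337, -705, 329).
A_1A_2 · (A_1A_3 × A_1A_4) = 0.
The scalar triple product vanishes, so the four points are coplanar.

Yes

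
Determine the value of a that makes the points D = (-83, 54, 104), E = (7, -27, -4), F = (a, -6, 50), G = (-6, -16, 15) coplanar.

Coplanarity ⇔ det[DE; DF; DG] = 0.
Expanding, this is linear in a: (351)a + (7371) = 0.
So a = -21.

-21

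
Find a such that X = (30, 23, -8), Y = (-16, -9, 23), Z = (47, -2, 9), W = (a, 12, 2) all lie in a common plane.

19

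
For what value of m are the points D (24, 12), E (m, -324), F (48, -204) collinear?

184/3

Collinearity: (E − D) must be parallel to (F − D) = (24, -216).
Cross-multiplying the components: (m − 24)·(-216) = (-336)·(24).
Solving gives m = 184/3.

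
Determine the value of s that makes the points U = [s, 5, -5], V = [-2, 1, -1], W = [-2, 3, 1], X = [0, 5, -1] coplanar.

2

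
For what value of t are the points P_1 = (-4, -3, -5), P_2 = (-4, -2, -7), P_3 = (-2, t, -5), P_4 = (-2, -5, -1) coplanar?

The points are coplanar iff P_1P_2 · (P_1P_3 × P_1P_4) = 0.
Expanding, this is linear in t: (4)t + (12) = 0.
So t = -3.

-3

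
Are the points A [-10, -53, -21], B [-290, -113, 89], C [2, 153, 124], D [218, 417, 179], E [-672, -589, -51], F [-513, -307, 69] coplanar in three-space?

The plane through A, B, C has normal n = AB × AC = (-31360, 41920, -56960) and equation n·P = -712000.
Checking the remaining points: n·D = 448320, n·E = -712000, n·F = -712000.
Since n·D = 448320 ≠ -712000, D is off the plane and the points are not all coplanar.

No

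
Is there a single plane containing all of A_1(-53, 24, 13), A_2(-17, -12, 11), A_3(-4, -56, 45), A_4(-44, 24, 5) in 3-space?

With A_1 as base: A_1A_2 = (36, -36, -2), A_1A_3 = (49, -80, 32), A_1A_4 = (9, 0, -8).
A_1A_3 × A_1A_4 = (640, 680, 720).
A_1A_2 · (A_1A_3 × A_1A_4) = -2880.
Since -2880 ≠ 0, the four points are not coplanar.

No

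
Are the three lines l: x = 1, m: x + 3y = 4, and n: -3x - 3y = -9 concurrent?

No

Lines aᵢx + bᵢy = cᵢ with pairwise distinct directions are concurrent exactly when det[aᵢ bᵢ cᵢ] = 0.
Here the determinant is -9.
Nonzero, so no common point exists.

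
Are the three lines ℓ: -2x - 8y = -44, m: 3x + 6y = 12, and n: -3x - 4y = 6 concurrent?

The three lines meet at one point iff the augmented coefficient matrix [aᵢ bᵢ cᵢ] has rank < 3, i.e. its determinant vanishes.
Here the determinant is 0.
It vanishes, so the lines are concurrent at (-14, 9).

Yes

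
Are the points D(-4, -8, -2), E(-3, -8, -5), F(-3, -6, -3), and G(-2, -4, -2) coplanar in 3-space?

The four points are coplanar iff the 3×3 determinant with rows DE, DF, DG is zero.
Rows: (1, 0, -3), (1, 2, -1), (2, 4, 0).
Expanding along the first row: (1)(4) − (0)(2) + (-3)(0) = 4.
Nonzero ⇒ not coplanar.

No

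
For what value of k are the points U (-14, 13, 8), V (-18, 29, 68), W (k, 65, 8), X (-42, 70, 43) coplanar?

-42

The points are coplanar iff UV · (UW × UX) = 0.
Expanding, this is linear in k: (2860)k + (120120) = 0.
So k = -42.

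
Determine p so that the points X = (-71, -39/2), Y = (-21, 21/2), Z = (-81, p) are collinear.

The three points are collinear iff det[XY; XZ] = 0.
This determinant is linear in p: (50)p + (1275) = 0, so p = -51/2.

-51/2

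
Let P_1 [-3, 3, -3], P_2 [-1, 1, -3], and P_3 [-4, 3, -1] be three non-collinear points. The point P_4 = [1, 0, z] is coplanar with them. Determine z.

-5

A normal to the plane is n = P_1P_2 × P_1P_3 = (-4, -4, -2).
P_4 lies in the plane iff n · P_1P_4 = 0.
This gives (-2)z + (-10) = 0, so z = -5.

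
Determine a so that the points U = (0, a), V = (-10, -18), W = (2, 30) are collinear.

Collinearity: (U − V) must be parallel to (W − V) = (12, 48).
Cross-multiplying the components: (a − (-18))·(12) = (10)·(48).
Solving gives a = 22.

22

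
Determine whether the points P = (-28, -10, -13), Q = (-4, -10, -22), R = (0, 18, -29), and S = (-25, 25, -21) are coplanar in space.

Yes

With P as base: PQ = (24, 0, -9), PR = (28, 28, -16), PS = (3, 35, -8).
PR × PS = (336, 176, 896).
PQ · (PR × PS) = 0.
The scalar triple product vanishes, so the four points are coplanar.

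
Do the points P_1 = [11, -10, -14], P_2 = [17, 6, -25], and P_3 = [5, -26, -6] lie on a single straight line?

No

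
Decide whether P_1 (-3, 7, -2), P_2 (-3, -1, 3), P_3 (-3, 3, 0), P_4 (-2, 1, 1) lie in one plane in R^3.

The four points are coplanar iff the 3×3 determinant with rows P_1P_2, P_1P_3, P_1P_4 is zero.
Rows: (0, -8, 5), (0, -4, 2), (1, -6, 3).
Expanding along the first row: (0)(0) − (-8)(-2) + (5)(4) = 4.
Nonzero ⇒ not coplanar.

No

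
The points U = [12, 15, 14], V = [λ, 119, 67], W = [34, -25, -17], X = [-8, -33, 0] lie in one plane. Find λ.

The points are coplanar iff UV · (UW × UX) = 0.
Expanding, this is linear in λ: (-928)λ + (9280) = 0.
So λ = 10.

10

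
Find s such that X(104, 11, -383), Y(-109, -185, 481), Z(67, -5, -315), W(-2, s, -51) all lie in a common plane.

-65

The points are coplanar iff XY · (XZ × XW) = 0.
Expanding, this is linear in s: (-17484)s + (-1136460) = 0.
So s = -65.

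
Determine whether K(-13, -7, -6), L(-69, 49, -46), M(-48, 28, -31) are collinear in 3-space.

Yes

KL = (-56, 56, -40), KM = (-35, 35, -25).
KL × KM = (0, 0, 0).
The cross product vanishes, so the three points are collinear.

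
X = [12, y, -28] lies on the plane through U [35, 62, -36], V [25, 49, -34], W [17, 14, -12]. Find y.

28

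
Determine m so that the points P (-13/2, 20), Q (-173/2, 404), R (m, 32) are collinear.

Collinearity: (R − P) must be parallel to (Q − P) = (-80, 384).
Cross-multiplying the components: (m − (-13/2))·(384) = (12)·(-80).
Solving gives m = -9.

-9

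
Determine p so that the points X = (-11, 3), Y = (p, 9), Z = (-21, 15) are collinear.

-16

The three points are collinear iff det[XY; XZ] = 0.
This determinant is linear in p: (12)p + (192) = 0, so p = -16.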